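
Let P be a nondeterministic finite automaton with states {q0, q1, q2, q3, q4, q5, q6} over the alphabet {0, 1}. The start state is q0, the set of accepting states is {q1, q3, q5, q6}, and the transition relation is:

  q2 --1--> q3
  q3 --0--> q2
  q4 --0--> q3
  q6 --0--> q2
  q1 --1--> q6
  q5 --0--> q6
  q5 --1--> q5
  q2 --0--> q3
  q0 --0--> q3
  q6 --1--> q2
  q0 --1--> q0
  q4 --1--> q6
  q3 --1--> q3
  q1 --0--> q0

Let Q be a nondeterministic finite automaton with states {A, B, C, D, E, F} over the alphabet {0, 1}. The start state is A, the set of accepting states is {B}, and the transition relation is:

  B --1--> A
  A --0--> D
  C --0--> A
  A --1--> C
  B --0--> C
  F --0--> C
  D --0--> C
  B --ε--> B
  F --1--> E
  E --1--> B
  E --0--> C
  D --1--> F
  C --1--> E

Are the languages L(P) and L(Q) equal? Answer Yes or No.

No

The string 0 is accepted by P but rejected by Q.
So L(P) ≠ L(Q).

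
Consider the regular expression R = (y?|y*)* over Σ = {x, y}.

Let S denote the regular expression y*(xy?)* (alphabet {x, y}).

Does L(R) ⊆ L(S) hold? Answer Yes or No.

Yes

Converting the expression R to a DFA (subset construction, then merging equivalent states) gives the minimal DFA with states {r0, r1}, start state r0, accepting states {r0} and transitions r0: x→r1, y→r0; r1: x→r1, y→r1.
Converting the expression S to a DFA (subset construction, then merging equivalent states) gives the minimal DFA with states {s0, s1, s2, s3}, start state s0, accepting states {s0, s1, s2} and transitions s0: x→s1, y→s0; s1: x→s1, y→s2; s2: x→s1, y→s3; s3: x→s3, y→s3.
Exploring the product automaton R × S from the start pair (r0, s0), following both machines on each input symbol, reaches 4 state pairs: (r0, s0), (r1, s1), (r1, s2), (r1, s3).
R accepts in {r0} and S accepts in {s0, s1, s2}. The reachable pairs whose R-component is accepting are (r0, s0); in each of them the S-component is accepting too, so the product for L(R) \ L(S) (R-component accepting, S-component rejecting) has no reachable accepting pair and the difference is empty.
Hence every string in L(R) is also in L(S).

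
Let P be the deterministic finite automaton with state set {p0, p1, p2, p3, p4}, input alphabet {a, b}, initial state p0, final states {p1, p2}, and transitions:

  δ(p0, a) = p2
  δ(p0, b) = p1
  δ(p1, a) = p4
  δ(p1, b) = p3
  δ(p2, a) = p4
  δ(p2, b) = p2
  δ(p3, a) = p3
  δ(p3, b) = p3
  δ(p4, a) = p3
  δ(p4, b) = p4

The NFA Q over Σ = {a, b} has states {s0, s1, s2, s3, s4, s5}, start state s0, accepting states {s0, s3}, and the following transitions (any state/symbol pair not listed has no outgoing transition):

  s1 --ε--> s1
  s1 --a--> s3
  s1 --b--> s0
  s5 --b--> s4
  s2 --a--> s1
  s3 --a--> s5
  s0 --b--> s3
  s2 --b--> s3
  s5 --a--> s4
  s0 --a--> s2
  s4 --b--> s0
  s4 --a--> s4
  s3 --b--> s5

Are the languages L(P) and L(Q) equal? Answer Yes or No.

No

The string a is accepted by P but rejected by Q.
So L(P) ≠ L(Q).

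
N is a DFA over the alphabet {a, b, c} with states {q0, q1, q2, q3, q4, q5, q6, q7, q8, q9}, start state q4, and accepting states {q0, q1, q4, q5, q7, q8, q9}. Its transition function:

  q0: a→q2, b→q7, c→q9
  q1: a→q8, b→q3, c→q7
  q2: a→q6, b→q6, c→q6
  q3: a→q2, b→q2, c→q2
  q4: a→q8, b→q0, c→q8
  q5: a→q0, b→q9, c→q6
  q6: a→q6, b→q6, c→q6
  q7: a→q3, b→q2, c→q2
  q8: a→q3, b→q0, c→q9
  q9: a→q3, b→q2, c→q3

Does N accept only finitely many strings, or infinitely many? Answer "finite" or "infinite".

finite

The useful states (reachable from q4 and able to reach an accepting state) are {q0, q4, q7, q8, q9}.
Restricted to these states the transition graph has no cycle, so every accepting path has bounded length and L is finite.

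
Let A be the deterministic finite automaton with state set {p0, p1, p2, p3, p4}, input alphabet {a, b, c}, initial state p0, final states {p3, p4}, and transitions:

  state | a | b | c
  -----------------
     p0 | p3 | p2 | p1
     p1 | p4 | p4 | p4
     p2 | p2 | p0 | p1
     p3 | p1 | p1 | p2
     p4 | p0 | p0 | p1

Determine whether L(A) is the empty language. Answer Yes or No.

No

The string a is accepted: the run p0 → p3 ends in the accepting state p3.
Since at least one string is accepted, L(A) is not empty.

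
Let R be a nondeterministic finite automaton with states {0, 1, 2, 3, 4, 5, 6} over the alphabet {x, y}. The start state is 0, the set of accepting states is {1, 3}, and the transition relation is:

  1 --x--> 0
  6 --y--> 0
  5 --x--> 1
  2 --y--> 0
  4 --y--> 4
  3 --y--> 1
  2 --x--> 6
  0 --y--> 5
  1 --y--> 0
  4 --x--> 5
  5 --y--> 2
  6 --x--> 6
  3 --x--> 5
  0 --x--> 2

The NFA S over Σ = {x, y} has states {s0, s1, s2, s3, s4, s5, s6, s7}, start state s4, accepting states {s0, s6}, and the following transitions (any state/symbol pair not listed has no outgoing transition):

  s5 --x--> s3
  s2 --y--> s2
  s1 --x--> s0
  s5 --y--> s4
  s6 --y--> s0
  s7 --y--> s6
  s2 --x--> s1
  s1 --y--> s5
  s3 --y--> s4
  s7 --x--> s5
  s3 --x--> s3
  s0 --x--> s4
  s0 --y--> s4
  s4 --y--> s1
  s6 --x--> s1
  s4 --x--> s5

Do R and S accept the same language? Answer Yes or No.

Exploring the product automaton R × S from the start pair (0, s4), following both machines on each input symbol, reaches 5 state pairs: (0, s4), (2, s5), (5, s1), (6, s3), (1, s0).
R accepts in {1, 3} and S accepts in {s0, s6}. In every reachable pair the two components are either both accepting — (1, s0) — or both non-accepting, so no string is accepted by exactly one of the machines: L(R) \ L(S) and L(S) \ L(R) are both empty.
Hence every string is accepted by R iff it is accepted by S, and the two languages coincide.

Yes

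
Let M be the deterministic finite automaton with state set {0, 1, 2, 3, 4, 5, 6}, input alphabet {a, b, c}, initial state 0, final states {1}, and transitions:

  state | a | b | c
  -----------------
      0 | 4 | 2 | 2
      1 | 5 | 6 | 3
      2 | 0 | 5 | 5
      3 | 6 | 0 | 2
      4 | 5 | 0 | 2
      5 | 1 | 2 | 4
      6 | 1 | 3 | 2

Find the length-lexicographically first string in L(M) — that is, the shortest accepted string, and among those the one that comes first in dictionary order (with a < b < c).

aaa

A breadth-first search from 0 reaches an accepting state first via the path 0 → 4 → 5 → 1 on input aaa.
No string of length < 3 is accepted (BFS exhausts all shorter strings without reaching an accepting state), and aaa is the lexicographically least accepting string of length 3.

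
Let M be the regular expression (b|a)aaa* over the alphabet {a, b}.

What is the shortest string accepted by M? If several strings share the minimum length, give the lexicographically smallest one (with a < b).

aaa

By inspection of the expression, no string of length less than 3 matches, and aaa is the lexicographically first match of length 3.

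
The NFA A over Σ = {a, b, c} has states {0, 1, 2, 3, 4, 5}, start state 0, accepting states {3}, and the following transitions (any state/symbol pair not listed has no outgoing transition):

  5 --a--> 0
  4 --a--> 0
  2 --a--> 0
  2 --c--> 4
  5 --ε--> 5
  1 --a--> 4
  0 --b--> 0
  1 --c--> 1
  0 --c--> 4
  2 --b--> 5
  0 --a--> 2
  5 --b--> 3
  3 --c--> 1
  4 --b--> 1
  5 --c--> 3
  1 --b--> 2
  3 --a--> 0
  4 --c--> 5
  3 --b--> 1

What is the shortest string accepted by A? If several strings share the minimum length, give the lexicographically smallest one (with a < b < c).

A breadth-first search from 0 reaches an accepting state first via the path 0 → 2 → 5 → 3 on input abb.
No string of length < 3 is accepted (BFS exhausts all shorter strings without reaching an accepting state), and abb is the lexicographically least accepting string of length 3.

abb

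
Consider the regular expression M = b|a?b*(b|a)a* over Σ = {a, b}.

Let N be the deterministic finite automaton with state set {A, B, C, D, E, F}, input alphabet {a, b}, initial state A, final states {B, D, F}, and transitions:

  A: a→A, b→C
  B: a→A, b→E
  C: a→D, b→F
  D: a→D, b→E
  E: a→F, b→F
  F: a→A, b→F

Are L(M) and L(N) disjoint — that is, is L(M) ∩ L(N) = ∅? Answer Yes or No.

The string ba is accepted by both M and N.
Hence L(M) ∩ L(N) ≠ ∅.

No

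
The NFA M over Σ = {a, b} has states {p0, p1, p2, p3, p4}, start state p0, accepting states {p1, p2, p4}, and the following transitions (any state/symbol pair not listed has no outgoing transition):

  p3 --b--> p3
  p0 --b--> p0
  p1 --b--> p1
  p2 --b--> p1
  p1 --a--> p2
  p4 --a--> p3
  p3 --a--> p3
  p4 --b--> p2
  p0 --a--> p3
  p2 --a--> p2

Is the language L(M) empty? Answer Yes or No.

The states reachable from the start state are {p0, p3}.
None of the accepting states {p1, p2, p4} is reachable, so no string is accepted and L(M) = ∅.

Yes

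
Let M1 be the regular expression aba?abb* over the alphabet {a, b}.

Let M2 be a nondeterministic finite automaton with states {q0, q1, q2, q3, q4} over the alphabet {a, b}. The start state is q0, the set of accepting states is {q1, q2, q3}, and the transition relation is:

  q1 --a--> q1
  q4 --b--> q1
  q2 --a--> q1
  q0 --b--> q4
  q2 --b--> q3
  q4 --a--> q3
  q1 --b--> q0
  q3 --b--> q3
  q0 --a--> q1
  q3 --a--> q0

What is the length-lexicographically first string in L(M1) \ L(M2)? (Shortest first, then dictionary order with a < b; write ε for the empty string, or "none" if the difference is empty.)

abab

The string abab is accepted by M1 but not by M2.
No shorter string lies in the difference, and abab is the lexicographically first length-4 string in L(M1) \ L(M2).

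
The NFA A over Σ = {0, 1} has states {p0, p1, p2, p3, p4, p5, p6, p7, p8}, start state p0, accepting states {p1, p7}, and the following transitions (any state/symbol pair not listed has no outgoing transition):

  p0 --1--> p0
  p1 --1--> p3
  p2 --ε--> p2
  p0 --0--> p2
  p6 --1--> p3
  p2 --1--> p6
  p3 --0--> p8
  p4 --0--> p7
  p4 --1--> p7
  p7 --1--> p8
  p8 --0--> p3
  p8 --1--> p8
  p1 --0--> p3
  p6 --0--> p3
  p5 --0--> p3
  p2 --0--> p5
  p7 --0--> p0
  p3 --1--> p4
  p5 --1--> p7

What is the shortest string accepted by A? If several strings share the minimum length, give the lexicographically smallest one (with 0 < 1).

A breadth-first search from p0 reaches an accepting state first via the path p0 → p2 → p5 → p7 on input 001.
No string of length < 3 is accepted (BFS exhausts all shorter strings without reaching an accepting state), and 001 is the lexicographically least accepting string of length 3.

001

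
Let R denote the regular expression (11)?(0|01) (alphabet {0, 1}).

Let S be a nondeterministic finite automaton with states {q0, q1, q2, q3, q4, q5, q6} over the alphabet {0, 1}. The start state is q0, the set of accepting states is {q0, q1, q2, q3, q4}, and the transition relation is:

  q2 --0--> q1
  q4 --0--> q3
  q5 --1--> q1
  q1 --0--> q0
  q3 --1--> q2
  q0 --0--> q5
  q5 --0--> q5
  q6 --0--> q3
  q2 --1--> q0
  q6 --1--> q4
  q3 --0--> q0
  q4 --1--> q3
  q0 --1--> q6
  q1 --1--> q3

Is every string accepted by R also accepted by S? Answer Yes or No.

The string 0 is in L(R) but not in L(S).
So L(R) ⊄ L(S).

No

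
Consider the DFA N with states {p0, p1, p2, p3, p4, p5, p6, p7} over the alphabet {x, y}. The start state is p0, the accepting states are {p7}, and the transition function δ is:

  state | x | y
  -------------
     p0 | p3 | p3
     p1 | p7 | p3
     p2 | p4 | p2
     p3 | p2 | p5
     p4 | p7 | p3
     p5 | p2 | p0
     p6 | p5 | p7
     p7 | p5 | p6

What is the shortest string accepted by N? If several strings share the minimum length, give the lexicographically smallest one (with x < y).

A breadth-first search from p0 reaches an accepting state first via the path p0 → p3 → p2 → p4 → p7 on input xxxx.
No string of length < 4 is accepted (BFS exhausts all shorter strings without reaching an accepting state), and xxxx is the lexicographically least accepting string of length 4.

xxxx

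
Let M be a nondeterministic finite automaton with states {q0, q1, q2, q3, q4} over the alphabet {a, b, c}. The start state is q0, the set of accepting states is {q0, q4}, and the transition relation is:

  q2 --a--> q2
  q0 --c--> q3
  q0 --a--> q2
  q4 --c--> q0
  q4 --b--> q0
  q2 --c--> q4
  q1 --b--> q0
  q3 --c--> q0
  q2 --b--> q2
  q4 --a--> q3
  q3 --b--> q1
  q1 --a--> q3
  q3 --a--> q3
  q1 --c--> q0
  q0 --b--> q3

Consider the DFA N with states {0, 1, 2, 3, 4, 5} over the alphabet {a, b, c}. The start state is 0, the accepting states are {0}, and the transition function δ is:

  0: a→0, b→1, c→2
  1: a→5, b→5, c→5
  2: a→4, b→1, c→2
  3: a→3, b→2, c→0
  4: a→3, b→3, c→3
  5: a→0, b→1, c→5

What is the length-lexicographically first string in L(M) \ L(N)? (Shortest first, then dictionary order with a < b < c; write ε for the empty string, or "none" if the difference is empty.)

The string ac is accepted by M but not by N.
No shorter string lies in the difference, and ac is the lexicographically first length-2 string in L(M) \ L(N).

ac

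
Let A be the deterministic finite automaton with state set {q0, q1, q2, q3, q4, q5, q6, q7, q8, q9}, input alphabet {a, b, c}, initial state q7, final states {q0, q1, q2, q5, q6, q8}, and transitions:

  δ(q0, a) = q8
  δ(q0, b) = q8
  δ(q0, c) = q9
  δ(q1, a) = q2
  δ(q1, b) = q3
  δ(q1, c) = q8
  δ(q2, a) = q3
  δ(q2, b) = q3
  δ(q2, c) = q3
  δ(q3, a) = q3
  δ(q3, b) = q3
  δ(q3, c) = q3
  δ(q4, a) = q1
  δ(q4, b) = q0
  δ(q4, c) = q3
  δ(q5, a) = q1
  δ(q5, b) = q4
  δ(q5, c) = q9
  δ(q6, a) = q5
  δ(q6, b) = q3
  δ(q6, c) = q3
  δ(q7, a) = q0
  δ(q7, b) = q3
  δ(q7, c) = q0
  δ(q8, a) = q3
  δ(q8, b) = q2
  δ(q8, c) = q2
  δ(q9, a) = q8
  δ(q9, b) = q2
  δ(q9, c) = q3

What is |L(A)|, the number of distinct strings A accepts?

The useful subgraph on states {q0, q2, q7, q8, q9} is acyclic, so L(A) is finite; the longest accepting path visits 5 useful states, giving maximum string length 4.
Counting accepting paths from q7 by length: 2 of length 1, 4 of length 2, 12 of length 3, 4 of length 4. Total 22.

22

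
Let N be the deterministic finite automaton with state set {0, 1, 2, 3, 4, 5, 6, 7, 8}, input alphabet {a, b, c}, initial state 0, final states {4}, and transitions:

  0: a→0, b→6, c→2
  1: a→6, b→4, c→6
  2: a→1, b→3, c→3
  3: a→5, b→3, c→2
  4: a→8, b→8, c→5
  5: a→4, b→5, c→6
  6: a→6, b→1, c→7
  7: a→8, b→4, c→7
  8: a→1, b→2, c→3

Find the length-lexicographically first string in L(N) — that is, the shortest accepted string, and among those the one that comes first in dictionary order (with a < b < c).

A breadth-first search from 0 reaches an accepting state first via the path 0 → 6 → 1 → 4 on input bbb.
No string of length < 3 is accepted (BFS exhausts all shorter strings without reaching an accepting state), and bbb is the lexicographically least accepting string of length 3.

bbb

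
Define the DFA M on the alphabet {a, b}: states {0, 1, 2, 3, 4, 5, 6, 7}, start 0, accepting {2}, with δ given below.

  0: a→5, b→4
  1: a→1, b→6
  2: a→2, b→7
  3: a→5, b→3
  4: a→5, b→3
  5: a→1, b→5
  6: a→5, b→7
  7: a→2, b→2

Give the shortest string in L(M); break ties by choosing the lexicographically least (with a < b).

aabba

A breadth-first search from 0 reaches an accepting state first via the path 0 → 5 → 1 → 6 → 7 → 2 on input aabba.
No string of length < 5 is accepted (BFS exhausts all shorter strings without reaching an accepting state), and aabba is the lexicographically least accepting string of length 5.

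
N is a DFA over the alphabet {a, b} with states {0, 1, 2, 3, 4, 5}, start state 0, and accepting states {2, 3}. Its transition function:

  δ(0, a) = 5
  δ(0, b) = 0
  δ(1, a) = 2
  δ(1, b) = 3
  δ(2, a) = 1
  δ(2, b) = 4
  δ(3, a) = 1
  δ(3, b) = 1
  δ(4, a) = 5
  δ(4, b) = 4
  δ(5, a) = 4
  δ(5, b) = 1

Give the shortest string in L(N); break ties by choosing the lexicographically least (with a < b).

aba

A breadth-first search from 0 reaches an accepting state first via the path 0 → 5 → 1 → 2 on input aba.
No string of length < 3 is accepted (BFS exhausts all shorter strings without reaching an accepting state), and aba is the lexicographically least accepting string of length 3.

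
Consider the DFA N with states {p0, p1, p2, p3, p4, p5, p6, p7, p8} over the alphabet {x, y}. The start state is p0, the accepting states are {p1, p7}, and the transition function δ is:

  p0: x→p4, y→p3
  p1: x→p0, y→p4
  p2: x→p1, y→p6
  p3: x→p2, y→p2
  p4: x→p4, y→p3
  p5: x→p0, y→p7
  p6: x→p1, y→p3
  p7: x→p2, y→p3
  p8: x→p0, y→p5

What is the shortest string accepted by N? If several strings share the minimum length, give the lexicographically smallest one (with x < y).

yxx

A breadth-first search from p0 reaches an accepting state first via the path p0 → p3 → p2 → p1 on input yxx.
No string of length < 3 is accepted (BFS exhausts all shorter strings without reaching an accepting state), and yxx is the lexicographically least accepting string of length 3.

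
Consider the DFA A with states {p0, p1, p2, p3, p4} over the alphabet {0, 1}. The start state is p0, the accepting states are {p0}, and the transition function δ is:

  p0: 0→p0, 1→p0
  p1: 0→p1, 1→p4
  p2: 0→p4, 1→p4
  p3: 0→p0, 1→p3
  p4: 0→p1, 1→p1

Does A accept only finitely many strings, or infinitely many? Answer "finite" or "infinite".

State p0 is reachable from the start and can reach an accepting state, and it lies on the cycle p0 → p0.
Traversing that cycle any number of times yields accepted strings of unbounded length, so the language is infinite.

infinite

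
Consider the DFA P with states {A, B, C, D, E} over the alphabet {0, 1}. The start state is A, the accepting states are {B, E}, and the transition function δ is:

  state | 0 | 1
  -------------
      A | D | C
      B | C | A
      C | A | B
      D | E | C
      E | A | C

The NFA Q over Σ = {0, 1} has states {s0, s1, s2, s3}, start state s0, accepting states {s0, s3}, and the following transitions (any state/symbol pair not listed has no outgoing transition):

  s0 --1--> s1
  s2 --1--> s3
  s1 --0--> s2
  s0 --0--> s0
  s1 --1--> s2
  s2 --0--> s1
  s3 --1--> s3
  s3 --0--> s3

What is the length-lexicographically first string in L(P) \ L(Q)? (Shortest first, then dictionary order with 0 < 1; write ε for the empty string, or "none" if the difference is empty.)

11

The string 11 is accepted by P but not by Q.
No shorter string lies in the difference, and 11 is the lexicographically first length-2 string in L(P) \ L(Q).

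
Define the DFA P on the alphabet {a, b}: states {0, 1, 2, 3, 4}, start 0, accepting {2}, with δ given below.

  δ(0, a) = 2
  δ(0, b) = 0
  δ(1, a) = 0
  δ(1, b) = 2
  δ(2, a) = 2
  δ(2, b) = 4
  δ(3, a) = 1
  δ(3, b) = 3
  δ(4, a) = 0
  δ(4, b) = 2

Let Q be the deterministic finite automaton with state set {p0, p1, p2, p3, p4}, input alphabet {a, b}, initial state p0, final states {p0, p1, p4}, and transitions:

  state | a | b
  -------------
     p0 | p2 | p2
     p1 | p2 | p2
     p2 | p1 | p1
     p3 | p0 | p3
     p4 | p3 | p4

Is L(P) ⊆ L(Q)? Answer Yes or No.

No

The string a is in L(P) but not in L(Q).
So L(P) ⊄ L(Q).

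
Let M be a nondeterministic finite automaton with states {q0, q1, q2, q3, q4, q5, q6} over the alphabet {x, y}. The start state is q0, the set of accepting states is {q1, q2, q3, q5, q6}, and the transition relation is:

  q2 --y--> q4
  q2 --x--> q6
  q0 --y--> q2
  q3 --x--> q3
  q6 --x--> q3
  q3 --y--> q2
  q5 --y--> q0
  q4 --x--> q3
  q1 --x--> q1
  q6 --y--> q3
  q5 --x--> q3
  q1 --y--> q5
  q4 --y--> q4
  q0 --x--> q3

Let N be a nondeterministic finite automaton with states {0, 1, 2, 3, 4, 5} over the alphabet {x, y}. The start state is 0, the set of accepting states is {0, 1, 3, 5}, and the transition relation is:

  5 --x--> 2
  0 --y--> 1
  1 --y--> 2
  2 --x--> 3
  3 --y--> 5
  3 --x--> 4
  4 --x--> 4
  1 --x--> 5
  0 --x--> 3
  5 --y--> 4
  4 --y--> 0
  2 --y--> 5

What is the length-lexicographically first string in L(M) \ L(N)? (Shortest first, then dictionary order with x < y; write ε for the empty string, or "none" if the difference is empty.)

The string xx is accepted by M but not by N.
No shorter string lies in the difference, and xx is the lexicographically first length-2 string in L(M) \ L(N).

xx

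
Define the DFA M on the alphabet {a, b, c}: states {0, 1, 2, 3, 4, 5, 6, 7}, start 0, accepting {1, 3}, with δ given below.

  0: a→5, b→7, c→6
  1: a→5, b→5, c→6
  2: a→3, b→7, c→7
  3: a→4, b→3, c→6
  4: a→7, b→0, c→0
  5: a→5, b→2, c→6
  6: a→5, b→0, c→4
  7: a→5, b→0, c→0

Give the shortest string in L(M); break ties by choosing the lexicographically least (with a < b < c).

A breadth-first search from 0 reaches an accepting state first via the path 0 → 5 → 2 → 3 on input aba.
No string of length < 3 is accepted (BFS exhausts all shorter strings without reaching an accepting state), and aba is the lexicographically least accepting string of length 3.

aba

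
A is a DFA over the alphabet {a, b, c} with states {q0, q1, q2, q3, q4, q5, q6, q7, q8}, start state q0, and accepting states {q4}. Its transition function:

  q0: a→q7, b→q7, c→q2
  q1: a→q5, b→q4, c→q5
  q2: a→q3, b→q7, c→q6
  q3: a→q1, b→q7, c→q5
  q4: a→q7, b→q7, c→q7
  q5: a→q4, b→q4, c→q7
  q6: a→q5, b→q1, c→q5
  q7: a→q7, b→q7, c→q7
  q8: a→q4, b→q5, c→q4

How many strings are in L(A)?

The useful subgraph on states {q0, q1, q2, q3, q4, q5, q6} is acyclic, so L(A) is finite; the longest accepting path visits 6 useful states, giving maximum string length 5.
Counting accepting paths from q0 by length: 8 of length 4, 8 of length 5. Total 16.

16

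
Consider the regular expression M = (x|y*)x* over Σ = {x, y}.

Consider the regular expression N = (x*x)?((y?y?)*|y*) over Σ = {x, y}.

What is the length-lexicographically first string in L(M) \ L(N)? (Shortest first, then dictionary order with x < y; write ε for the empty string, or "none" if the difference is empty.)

yx

The string yx is accepted by M but not by N.
No shorter string lies in the difference, and yx is the lexicographically first length-2 string in L(M) \ L(N).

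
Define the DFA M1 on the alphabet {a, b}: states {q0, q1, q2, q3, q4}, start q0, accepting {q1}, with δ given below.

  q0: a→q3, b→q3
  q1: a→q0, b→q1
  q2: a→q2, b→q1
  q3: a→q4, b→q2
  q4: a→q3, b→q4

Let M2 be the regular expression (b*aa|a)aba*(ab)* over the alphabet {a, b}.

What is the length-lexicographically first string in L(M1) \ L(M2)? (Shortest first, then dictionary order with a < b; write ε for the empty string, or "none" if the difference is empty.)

abb

The string abb is accepted by M1 but not by M2.
No shorter string lies in the difference, and abb is the lexicographically first length-3 string in L(M1) \ L(M2).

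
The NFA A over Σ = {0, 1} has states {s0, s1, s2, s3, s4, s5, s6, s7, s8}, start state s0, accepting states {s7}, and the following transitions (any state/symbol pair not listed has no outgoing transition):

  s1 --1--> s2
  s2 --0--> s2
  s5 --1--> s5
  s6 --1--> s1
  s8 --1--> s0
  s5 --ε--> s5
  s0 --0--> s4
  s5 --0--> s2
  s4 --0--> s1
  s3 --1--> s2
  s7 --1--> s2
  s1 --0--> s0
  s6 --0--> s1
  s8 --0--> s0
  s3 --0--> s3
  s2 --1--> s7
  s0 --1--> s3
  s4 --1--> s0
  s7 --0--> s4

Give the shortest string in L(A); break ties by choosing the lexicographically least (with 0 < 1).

111

A breadth-first search from s0 reaches an accepting state first via the path s0 → s3 → s2 → s7 on input 111.
No string of length < 3 is accepted (BFS exhausts all shorter strings without reaching an accepting state), and 111 is the lexicographically least accepting string of length 3.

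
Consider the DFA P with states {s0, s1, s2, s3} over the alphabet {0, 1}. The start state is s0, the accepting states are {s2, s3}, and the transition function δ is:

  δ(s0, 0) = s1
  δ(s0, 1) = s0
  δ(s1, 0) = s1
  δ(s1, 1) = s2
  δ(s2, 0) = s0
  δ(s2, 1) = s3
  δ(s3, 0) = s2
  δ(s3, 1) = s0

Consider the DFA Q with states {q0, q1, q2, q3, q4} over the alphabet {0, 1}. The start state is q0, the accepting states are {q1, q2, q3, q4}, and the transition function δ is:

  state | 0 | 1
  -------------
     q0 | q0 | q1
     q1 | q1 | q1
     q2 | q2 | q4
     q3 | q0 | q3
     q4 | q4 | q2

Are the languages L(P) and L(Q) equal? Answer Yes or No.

The string 1 is accepted by Q but rejected by P.
So L(P) ≠ L(Q).

No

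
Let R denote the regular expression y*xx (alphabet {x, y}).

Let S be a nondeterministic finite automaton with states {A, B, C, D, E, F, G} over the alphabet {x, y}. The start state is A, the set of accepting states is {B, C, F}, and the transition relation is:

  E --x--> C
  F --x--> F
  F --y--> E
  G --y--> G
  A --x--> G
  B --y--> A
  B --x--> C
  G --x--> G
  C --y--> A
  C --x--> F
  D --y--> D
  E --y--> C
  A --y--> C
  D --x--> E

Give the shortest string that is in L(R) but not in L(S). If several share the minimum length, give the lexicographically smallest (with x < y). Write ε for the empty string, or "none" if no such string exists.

The string xx is accepted by R but not by S.
No shorter string lies in the difference, and xx is the lexicographically first length-2 string in L(R) \ L(S).

xx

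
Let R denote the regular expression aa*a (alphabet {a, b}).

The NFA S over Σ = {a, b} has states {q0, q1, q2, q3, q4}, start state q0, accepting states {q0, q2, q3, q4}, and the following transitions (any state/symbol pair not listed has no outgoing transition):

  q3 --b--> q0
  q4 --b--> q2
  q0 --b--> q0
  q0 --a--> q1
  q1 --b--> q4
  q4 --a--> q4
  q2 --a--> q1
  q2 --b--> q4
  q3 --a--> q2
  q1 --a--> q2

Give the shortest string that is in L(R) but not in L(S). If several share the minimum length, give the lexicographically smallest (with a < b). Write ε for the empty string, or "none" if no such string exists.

aaa

The string aaa is accepted by R but not by S.
No shorter string lies in the difference, and aaa is the lexicographically first length-3 string in L(R) \ L(S).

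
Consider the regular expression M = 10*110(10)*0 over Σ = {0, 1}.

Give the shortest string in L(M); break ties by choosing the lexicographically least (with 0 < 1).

By inspection of the expression, no string of length less than 5 matches, and 11100 is the lexicographically first match of length 5.

11100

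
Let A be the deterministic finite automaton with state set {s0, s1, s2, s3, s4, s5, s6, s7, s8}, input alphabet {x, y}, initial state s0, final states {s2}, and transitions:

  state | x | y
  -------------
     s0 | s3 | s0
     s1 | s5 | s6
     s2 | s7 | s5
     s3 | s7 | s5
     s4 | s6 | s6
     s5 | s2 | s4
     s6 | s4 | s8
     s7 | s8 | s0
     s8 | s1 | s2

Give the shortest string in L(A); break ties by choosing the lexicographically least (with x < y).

A breadth-first search from s0 reaches an accepting state first via the path s0 → s3 → s5 → s2 on input xyx.
No string of length < 3 is accepted (BFS exhausts all shorter strings without reaching an accepting state), and xyx is the lexicographically least accepting string of length 3.

xyx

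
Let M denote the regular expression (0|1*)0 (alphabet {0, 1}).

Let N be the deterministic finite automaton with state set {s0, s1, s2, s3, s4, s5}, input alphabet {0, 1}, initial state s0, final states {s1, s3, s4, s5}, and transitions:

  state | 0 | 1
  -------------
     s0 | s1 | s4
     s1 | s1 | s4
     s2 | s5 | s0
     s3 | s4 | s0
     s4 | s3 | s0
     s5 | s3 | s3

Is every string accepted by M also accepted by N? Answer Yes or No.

Yes

Converting the expression M to a DFA (subset construction, then merging equivalent states) gives the minimal DFA with states {m0, m1, m2, m3, m4}, start state m0, accepting states {m1, m3} and transitions m0: 0→m1, 1→m2; m1: 0→m3, 1→m4; m2: 0→m3, 1→m2; m3: 0→m4, 1→m4; m4: 0→m4, 1→m4.
Exploring the product automaton M × N from the start pair (m0, s0), following both machines on each input symbol, reaches 10 state pairs: (m0, s0), (m1, s1), (m2, s4), (m3, s1), (m4, s4), (m3, s3), (m2, s0), (m4, s1), (m4, s3), (m4, s0).
M accepts in {m1, m3} and N accepts in {s1, s3, s4, s5}. The reachable pairs whose M-component is accepting are (m1, s1), (m3, s1), (m3, s3); in each of them the N-component is accepting too, so the product for L(M) \ L(N) (M-component accepting, N-component rejecting) has no reachable accepting pair and the difference is empty.
Hence every string in L(M) is also in L(N).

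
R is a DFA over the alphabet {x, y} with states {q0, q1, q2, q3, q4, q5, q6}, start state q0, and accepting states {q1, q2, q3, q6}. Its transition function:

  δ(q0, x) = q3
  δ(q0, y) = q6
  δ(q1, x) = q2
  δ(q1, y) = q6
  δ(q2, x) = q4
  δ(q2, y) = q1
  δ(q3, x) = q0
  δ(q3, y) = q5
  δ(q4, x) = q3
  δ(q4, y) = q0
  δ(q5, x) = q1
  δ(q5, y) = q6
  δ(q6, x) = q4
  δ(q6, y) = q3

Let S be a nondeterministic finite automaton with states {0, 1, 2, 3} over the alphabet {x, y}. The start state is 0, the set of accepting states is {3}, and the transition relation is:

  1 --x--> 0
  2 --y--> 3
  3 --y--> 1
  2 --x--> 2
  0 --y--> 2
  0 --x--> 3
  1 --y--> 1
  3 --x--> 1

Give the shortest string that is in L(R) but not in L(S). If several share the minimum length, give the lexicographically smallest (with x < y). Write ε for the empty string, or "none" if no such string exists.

The string y is accepted by R but not by S.
No shorter string lies in the difference, and y is the lexicographically first length-1 string in L(R) \ L(S).

y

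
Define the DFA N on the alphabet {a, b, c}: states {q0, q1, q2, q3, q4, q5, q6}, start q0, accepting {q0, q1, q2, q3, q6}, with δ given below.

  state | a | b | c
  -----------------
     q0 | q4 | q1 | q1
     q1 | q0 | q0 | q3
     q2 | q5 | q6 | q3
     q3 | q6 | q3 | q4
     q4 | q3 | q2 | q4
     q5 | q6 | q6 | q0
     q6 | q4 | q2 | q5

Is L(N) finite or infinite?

State q0 is reachable from the start and can reach an accepting state, and it lies on the cycle q0 → q1 → q0.
Traversing that cycle any number of times yields accepted strings of unbounded length, so the language is infinite.

infinite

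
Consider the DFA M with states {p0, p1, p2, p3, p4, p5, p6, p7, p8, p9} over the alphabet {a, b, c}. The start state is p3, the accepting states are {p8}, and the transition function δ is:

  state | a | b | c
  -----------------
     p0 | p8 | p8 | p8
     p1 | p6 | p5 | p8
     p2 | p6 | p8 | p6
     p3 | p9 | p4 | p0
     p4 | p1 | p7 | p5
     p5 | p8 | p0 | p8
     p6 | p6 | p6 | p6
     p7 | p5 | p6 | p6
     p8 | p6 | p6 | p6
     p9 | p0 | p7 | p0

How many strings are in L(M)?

30

The useful subgraph on states {p0, p1, p3, p4, p5, p7, p8, p9} is acyclic, so L(M) is finite; the longest accepting path visits 6 useful states, giving maximum string length 5.
Counting accepting paths from p3 by length: 3 of length 2, 9 of length 3, 9 of length 4, 9 of length 5. Total 30.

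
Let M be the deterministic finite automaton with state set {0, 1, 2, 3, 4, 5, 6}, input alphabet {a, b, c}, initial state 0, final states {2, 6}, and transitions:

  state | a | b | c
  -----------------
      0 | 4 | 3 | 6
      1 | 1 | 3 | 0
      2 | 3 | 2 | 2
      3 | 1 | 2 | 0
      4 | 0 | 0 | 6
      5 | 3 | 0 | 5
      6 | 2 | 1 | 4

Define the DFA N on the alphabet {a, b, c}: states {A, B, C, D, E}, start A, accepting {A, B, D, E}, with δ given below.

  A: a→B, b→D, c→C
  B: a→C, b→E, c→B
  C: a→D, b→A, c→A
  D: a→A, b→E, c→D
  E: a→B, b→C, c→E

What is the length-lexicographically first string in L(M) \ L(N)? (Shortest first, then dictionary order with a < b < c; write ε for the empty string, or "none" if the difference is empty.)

c

The string c is accepted by M but not by N.
No shorter string lies in the difference, and c is the lexicographically first length-1 string in L(M) \ L(N).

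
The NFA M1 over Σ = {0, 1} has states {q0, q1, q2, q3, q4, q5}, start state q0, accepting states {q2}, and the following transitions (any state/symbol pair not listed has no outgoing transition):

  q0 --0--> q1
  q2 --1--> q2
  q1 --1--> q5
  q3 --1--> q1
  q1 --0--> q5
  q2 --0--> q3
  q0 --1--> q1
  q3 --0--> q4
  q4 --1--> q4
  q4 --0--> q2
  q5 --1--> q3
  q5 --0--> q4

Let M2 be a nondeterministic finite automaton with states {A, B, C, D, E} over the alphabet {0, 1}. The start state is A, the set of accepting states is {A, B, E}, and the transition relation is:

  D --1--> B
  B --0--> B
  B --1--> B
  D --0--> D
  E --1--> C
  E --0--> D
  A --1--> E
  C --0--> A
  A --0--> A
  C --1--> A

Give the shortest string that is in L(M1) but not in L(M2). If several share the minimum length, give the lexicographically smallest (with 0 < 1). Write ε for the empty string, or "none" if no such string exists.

The string 0100 is accepted by M1 but not by M2.
No shorter string lies in the difference, and 0100 is the lexicographically first length-4 string in L(M1) \ L(M2).

0100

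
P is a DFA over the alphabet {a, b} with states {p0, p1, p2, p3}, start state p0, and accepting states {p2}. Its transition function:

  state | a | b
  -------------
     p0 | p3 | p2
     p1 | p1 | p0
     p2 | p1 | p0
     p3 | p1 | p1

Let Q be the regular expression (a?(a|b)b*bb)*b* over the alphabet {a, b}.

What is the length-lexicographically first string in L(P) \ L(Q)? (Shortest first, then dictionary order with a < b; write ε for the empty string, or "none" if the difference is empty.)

babb

The string babb is accepted by P but not by Q.
No shorter string lies in the difference, and babb is the lexicographically first length-4 string in L(P) \ L(Q).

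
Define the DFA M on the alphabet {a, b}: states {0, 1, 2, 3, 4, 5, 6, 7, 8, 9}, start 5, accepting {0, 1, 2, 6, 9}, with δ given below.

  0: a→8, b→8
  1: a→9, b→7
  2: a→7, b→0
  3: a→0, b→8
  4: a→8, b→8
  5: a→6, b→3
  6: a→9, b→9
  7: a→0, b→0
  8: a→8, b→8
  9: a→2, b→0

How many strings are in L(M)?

14

The useful subgraph on states {0, 2, 3, 5, 6, 7, 9} is acyclic, so L(M) is finite; the longest accepting path visits 6 useful states, giving maximum string length 5.
Counting accepting paths from 5 by length: 1 of length 1, 3 of length 2, 4 of length 3, 2 of length 4, 4 of length 5. Total 14.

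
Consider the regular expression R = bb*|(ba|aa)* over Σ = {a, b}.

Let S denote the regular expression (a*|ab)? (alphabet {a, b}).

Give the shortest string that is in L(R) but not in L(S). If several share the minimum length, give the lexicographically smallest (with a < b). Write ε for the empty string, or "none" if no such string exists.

The string b is accepted by R but not by S.
No shorter string lies in the difference, and b is the lexicographically first length-1 string in L(R) \ L(S).

b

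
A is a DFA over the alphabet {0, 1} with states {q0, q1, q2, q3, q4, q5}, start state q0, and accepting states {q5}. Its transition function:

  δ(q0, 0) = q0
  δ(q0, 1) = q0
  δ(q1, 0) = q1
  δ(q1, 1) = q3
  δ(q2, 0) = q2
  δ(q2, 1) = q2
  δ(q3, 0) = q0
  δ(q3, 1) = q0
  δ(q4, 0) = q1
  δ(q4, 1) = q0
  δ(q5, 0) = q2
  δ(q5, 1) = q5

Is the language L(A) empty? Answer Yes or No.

Yes

The states reachable from the start state are {q0}.
None of the accepting states {q5} is reachable, so no string is accepted and L(A) = ∅.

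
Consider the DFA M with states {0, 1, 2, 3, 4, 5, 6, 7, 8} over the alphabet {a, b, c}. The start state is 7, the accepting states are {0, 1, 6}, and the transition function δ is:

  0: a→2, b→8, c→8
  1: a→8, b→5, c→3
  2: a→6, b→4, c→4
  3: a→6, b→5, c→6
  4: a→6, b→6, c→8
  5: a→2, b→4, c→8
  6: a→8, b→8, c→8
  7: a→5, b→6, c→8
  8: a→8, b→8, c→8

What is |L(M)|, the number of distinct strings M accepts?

The useful subgraph on states {2, 4, 5, 6, 7} is acyclic, so L(M) is finite; the longest accepting path visits 5 useful states, giving maximum string length 4.
Counting accepting paths from 7 by length: 1 of length 1, 3 of length 3, 4 of length 4. Total 8.

8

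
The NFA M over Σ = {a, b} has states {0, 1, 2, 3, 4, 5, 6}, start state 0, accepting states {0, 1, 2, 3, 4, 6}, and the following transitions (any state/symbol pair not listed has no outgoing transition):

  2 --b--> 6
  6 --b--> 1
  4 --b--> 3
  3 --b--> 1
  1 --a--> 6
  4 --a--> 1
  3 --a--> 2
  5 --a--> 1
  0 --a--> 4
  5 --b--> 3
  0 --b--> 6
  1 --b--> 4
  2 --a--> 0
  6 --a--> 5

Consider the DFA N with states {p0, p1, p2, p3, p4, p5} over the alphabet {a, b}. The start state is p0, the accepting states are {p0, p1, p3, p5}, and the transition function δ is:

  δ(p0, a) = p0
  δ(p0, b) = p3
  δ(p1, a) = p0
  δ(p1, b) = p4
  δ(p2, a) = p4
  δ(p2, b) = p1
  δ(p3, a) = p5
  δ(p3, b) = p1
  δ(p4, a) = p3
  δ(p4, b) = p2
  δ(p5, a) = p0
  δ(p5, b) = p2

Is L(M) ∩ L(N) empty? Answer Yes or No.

The empty string ε is accepted by both M and N.
Hence L(M) ∩ L(N) ≠ ∅.

No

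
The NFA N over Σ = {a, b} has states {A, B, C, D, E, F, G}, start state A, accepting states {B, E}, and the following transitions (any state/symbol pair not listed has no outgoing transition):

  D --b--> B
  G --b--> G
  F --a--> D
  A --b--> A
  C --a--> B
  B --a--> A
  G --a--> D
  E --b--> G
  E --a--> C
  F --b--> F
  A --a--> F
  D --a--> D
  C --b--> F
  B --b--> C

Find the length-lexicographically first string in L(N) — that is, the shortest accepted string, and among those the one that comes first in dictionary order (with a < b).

aab

A breadth-first search from A reaches an accepting state first via the path A → F → D → B on input aab.
No string of length < 3 is accepted (BFS exhausts all shorter strings without reaching an accepting state), and aab is the lexicographically least accepting string of length 3.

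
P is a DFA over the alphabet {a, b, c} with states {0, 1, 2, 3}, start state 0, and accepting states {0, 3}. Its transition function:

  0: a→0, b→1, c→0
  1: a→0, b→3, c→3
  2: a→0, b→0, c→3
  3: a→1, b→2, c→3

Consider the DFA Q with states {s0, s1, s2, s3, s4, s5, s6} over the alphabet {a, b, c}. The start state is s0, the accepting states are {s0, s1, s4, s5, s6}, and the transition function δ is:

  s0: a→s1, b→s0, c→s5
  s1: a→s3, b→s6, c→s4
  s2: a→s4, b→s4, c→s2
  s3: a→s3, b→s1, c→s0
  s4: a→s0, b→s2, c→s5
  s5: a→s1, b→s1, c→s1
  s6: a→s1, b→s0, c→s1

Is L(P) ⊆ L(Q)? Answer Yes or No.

No

The string aa is in L(P) but not in L(Q).
So L(P) ⊄ L(Q).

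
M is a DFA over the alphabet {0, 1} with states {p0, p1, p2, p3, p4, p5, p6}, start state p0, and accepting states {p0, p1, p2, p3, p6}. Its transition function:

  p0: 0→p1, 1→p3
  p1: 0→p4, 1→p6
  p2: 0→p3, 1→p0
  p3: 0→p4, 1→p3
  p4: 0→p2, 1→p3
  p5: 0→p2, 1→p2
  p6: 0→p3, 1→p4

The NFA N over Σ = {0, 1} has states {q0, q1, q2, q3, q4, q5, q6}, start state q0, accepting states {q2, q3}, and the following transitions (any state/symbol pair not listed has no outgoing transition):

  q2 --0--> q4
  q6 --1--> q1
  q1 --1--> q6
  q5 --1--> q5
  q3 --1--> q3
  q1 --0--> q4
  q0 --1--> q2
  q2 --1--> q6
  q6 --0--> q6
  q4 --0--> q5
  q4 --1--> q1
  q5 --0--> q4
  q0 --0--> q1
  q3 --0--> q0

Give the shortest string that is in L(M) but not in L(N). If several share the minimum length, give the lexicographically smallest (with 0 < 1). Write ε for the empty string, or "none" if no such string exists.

ε

The empty string ε is accepted by M but not by N.
Since ε is the unique shortest string, it is the required witness.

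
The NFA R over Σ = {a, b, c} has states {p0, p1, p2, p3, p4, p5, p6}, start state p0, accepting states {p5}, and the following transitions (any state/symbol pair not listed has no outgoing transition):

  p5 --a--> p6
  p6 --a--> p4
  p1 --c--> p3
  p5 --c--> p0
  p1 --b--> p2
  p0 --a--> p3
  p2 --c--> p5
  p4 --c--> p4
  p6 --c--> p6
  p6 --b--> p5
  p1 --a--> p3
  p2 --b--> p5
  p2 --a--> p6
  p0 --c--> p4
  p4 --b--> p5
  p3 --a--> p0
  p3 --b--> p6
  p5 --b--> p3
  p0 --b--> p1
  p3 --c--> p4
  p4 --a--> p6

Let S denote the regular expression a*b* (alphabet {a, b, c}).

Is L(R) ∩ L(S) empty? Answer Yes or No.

No

The string abb is accepted by both R and S.
Hence L(R) ∩ L(S) ≠ ∅.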